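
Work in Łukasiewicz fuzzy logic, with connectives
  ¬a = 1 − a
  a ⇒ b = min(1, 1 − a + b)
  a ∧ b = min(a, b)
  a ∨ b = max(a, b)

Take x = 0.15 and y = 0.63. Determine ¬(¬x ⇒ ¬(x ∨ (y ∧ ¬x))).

0.48

¬x = 1 − 0.15 = 0.85
y ∧ ¬x = min(0.63, 0.85) = 0.63
x ∨ (y ∧ ¬x) = max(0.15, 0.63) = 0.63
¬(x ∨ (y ∧ ¬x)) = 1 − 0.63 = 0.37
¬x ⇒ ¬(x ∨ (y ∧ ¬x)) = min(1, 1 − 0.85 + 0.37) = min(1, 0.52) = 0.52
¬(¬x ⇒ ¬(x ∨ (y ∧ ¬x))) = 1 − 0.52 = 0.48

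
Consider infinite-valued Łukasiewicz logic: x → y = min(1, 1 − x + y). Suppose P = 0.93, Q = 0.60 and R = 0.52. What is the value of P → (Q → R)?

0.99

Q → R = min(1, 1 − 0.60 + 0.52) = min(1, 0.92) = 0.92
P → (Q → R) = min(1, 1 − 0.93 + 0.92) = min(1, 0.99) = 0.99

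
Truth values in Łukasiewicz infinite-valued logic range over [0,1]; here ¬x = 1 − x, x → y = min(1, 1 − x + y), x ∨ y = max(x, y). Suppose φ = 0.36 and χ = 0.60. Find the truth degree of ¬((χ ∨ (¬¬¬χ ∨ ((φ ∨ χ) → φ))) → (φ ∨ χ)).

0.16

¬χ = 1 − 0.60 = 0.40
¬¬χ = 1 − 0.40 = 0.60
¬¬¬χ = 1 − 0.60 = 0.40
φ ∨ χ = max(0.36, 0.60) = 0.60
(φ ∨ χ) → φ = min(1, 1 − 0.60 + 0.36) = min(1, 0.76) = 0.76
¬¬¬χ ∨ ((φ ∨ χ) → φ) = max(0.40, 0.76) = 0.76
χ ∨ (¬¬¬χ ∨ ((φ ∨ χ) → φ)) = max(0.60, 0.76) = 0.76
(χ ∨ (¬¬¬χ ∨ ((φ ∨ χ) → φ))) → (φ ∨ χ) = min(1, 1 − 0.76 + 0.60) = min(1, 0.84) = 0.84
¬((χ ∨ (¬¬¬χ ∨ ((φ ∨ χ) → φ))) → (φ ∨ χ)) = 1 − 0.84 = 0.16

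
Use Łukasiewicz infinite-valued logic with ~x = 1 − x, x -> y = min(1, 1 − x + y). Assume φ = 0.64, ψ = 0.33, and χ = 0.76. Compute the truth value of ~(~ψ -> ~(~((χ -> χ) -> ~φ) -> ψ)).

~ψ = 1 − 0.33 = 0.67
χ -> χ = min(1, 1 − 0.76 + 0.76) = min(1, 1.00) = 1.00
~φ = 1 − 0.64 = 0.36
(χ -> χ) -> ~φ = min(1, 1 − 1.00 + 0.36) = min(1, 0.36) = 0.36
~((χ -> χ) -> ~φ) = 1 − 0.36 = 0.64
~((χ -> χ) -> ~φ) -> ψ = min(1, 1 − 0.64 + 0.33) = min(1, 0.69) = 0.69
~(~((χ -> χ) -> ~φ) -> ψ) = 1 − 0.69 = 0.31
~ψ -> ~(~((χ -> χ) -> ~φ) -> ψ) = min(1, 1 − 0.67 + 0.31) = min(1, 0.64) = 0.64
~(~ψ -> ~(~((χ -> χ) -> ~φ) -> ψ)) = 1 − 0.64 = 0.36

0.36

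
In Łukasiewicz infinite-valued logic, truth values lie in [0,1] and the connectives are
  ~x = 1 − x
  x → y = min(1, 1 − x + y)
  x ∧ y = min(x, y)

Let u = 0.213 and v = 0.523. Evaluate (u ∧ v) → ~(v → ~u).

u ∧ v = min(0.213, 0.523) = 0.213
~u = 1 − 0.213 = 0.787
v → ~u = min(1, 1 − 0.523 + 0.787) = min(1, 1.264) = 1.000
~(v → ~u) = 1 − 1.000 = 0.000
(u ∧ v) → ~(v → ~u) = min(1, 1 − 0.213 + 0.000) = min(1, 0.787) = 0.787

0.787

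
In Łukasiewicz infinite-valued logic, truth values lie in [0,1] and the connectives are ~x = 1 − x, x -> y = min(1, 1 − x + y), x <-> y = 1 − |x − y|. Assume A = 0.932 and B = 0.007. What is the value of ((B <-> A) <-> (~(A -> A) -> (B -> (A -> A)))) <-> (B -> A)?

0.075

B <-> A = 1 − |0.007 − 0.932| = 1 − 0.925 = 0.075
A -> A = min(1, 1 − 0.932 + 0.932) = min(1, 1.000) = 1.000
~(A -> A) = 1 − 1.000 = 0.000
B -> (A -> A) = min(1, 1 − 0.007 + 1.000) = min(1, 1.993) = 1.000
~(A -> A) -> (B -> (A -> A)) = min(1, 1 − 0.000 + 1.000) = min(1, 2.000) = 1.000
(B <-> A) <-> (~(A -> A) -> (B -> (A -> A))) = 1 − |0.075 − 1.000| = 1 − 0.925 = 0.075
B -> A = min(1, 1 − 0.007 + 0.932) = min(1, 1.925) = 1.000
((B <-> A) <-> (~(A -> A) -> (B -> (A -> A)))) <-> (B -> A) = 1 − |0.075 − 1.000| = 1 − 0.925 = 0.075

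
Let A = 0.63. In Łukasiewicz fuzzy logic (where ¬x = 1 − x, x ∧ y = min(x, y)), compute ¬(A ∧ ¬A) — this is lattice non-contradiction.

¬A = 1 − 0.63 = 0.37
A ∧ ¬A = min(0.63, 0.37) = 0.37
¬(A ∧ ¬A) = 1 − 0.37 = 0.63
(The value 0.63 < 1 shows this instance is not satisfied; not a Ł∞-tautology — its value is 1 − min(a, 1−a).)

0.63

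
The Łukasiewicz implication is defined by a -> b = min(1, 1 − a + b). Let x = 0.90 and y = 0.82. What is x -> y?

x -> y = min(1, 1 − 0.90 + 0.82) = min(1, 0.92) = 0.92
For comparison, the Gödel implication (1 if a ≤ b else b) would give 0.82.

0.92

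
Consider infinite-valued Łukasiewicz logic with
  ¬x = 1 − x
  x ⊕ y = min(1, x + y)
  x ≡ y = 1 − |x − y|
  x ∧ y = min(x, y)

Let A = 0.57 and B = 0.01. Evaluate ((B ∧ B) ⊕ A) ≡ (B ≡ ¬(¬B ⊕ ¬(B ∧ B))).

B ∧ B = min(0.01, 0.01) = 0.01
(B ∧ B) ⊕ A = min(1, 0.01 + 0.57) = min(1, 0.58) = 0.58
¬B = 1 − 0.01 = 0.99
¬(B ∧ B) = 1 − 0.01 = 0.99
¬B ⊕ ¬(B ∧ B) = min(1, 0.99 + 0.99) = min(1, 1.98) = 1.00
¬(¬B ⊕ ¬(B ∧ B)) = 1 − 1.00 = 0.00
B ≡ ¬(¬B ⊕ ¬(B ∧ B)) = 1 − |0.01 − 0.00| = 1 − 0.01 = 0.99
((B ∧ B) ⊕ A) ≡ (B ≡ ¬(¬B ⊕ ¬(B ∧ B))) = 1 − |0.58 − 0.99| = 1 − 0.41 = 0.59

0.59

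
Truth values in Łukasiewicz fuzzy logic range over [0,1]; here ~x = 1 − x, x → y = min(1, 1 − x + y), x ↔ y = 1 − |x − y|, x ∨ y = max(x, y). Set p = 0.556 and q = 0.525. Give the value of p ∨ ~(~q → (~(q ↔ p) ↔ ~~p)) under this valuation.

0.556

~q = 1 − 0.525 = 0.475
q ↔ p = 1 − |0.525 − 0.556| = 1 − 0.031 = 0.969
~(q ↔ p) = 1 − 0.969 = 0.031
~p = 1 − 0.556 = 0.444
~~p = 1 − 0.444 = 0.556
~(q ↔ p) ↔ ~~p = 1 − |0.031 − 0.556| = 1 − 0.525 = 0.475
~q → (~(q ↔ p) ↔ ~~p) = min(1, 1 − 0.475 + 0.475) = min(1, 1.000) = 1.000
~(~q → (~(q ↔ p) ↔ ~~p)) = 1 − 1.000 = 0.000
p ∨ ~(~q → (~(q ↔ p) ↔ ~~p)) = max(0.556, 0.000) = 0.556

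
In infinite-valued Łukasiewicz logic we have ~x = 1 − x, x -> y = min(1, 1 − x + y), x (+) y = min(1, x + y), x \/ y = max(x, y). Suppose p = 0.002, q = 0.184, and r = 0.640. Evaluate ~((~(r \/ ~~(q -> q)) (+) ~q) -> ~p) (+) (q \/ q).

0.184

q -> q = min(1, 1 − 0.184 + 0.184) = min(1, 1.000) = 1.000
~(q -> q) = 1 − 1.000 = 0.000
~~(q -> q) = 1 − 0.000 = 1.000
r \/ ~~(q -> q) = max(0.640, 1.000) = 1.000
~(r \/ ~~(q -> q)) = 1 − 1.000 = 0.000
~q = 1 − 0.184 = 0.816
~(r \/ ~~(q -> q)) (+) ~q = min(1, 0.000 + 0.816) = min(1, 0.816) = 0.816
~p = 1 − 0.002 = 0.998
(~(r \/ ~~(q -> q)) (+) ~q) -> ~p = min(1, 1 − 0.816 + 0.998) = min(1, 1.182) = 1.000
~((~(r \/ ~~(q -> q)) (+) ~q) -> ~p) = 1 − 1.000 = 0.000
q \/ q = max(0.184, 0.184) = 0.184
~((~(r \/ ~~(q -> q)) (+) ~q) -> ~p) (+) (q \/ q) = min(1, 0.000 + 0.184) = min(1, 0.184) = 0.184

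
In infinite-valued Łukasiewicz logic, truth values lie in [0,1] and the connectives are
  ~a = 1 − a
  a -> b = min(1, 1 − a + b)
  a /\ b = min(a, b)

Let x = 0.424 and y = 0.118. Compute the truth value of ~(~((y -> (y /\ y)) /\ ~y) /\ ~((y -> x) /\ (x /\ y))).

0.882

y /\ y = min(0.118, 0.118) = 0.118
y -> (y /\ y) = min(1, 1 − 0.118 + 0.118) = min(1, 1.000) = 1.000
~y = 1 − 0.118 = 0.882
(y -> (y /\ y)) /\ ~y = min(1.000, 0.882) = 0.882
~((y -> (y /\ y)) /\ ~y) = 1 − 0.882 = 0.118
y -> x = min(1, 1 − 0.118 + 0.424) = min(1, 1.306) = 1.000
x /\ y = min(0.424, 0.118) = 0.118
(y -> x) /\ (x /\ y) = min(1.000, 0.118) = 0.118
~((y -> x) /\ (x /\ y)) = 1 − 0.118 = 0.882
~((y -> (y /\ y)) /\ ~y) /\ ~((y -> x) /\ (x /\ y)) = min(0.118, 0.882) = 0.118
~(~((y -> (y /\ y)) /\ ~y) /\ ~((y -> x) /\ (x /\ y))) = 1 − 0.118 = 0.882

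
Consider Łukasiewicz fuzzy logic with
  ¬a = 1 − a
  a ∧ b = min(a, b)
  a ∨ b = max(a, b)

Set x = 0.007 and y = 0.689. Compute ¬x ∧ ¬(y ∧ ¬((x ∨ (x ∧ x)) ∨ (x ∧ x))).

¬x = 1 − 0.007 = 0.993
x ∧ x = min(0.007, 0.007) = 0.007
x ∨ (x ∧ x) = max(0.007, 0.007) = 0.007
(x ∨ (x ∧ x)) ∨ (x ∧ x) = max(0.007, 0.007) = 0.007
¬((x ∨ (x ∧ x)) ∨ (x ∧ x)) = 1 − 0.007 = 0.993
y ∧ ¬((x ∨ (x ∧ x)) ∨ (x ∧ x)) = min(0.689, 0.993) = 0.689
¬(y ∧ ¬((x ∨ (x ∧ x)) ∨ (x ∧ x))) = 1 − 0.689 = 0.311
¬x ∧ ¬(y ∧ ¬((x ∨ (x ∧ x)) ∨ (x ∧ x))) = min(0.993, 0.311) = 0.311

0.311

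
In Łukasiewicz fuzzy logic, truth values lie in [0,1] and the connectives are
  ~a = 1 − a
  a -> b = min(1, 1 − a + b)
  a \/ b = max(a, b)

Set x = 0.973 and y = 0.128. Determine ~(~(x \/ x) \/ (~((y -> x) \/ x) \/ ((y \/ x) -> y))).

0.845

x \/ x = max(0.973, 0.973) = 0.973
~(x \/ x) = 1 − 0.973 = 0.027
y -> x = min(1, 1 − 0.128 + 0.973) = min(1, 1.845) = 1.000
(y -> x) \/ x = max(1.000, 0.973) = 1.000
~((y -> x) \/ x) = 1 − 1.000 = 0.000
y \/ x = max(0.128, 0.973) = 0.973
(y \/ x) -> y = min(1, 1 − 0.973 + 0.128) = min(1, 0.155) = 0.155
~((y -> x) \/ x) \/ ((y \/ x) -> y) = max(0.000, 0.155) = 0.155
~(x \/ x) \/ (~((y -> x) \/ x) \/ ((y \/ x) -> y)) = max(0.027, 0.155) = 0.155
~(~(x \/ x) \/ (~((y -> x) \/ x) \/ ((y \/ x) -> y))) = 1 − 0.155 = 0.845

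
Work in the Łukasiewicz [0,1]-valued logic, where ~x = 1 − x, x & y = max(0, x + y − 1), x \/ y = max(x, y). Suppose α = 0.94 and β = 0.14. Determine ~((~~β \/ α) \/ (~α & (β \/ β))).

~β = 1 − 0.14 = 0.86
~~β = 1 − 0.86 = 0.14
~~β \/ α = max(0.14, 0.94) = 0.94
~α = 1 − 0.94 = 0.06
β \/ β = max(0.14, 0.14) = 0.14
~α & (β \/ β) = max(0, 0.06 + 0.14 − 1) = max(0, -0.80) = 0.00
(~~β \/ α) \/ (~α & (β \/ β)) = max(0.94, 0.00) = 0.94
~((~~β \/ α) \/ (~α & (β \/ β))) = 1 − 0.94 = 0.06

0.06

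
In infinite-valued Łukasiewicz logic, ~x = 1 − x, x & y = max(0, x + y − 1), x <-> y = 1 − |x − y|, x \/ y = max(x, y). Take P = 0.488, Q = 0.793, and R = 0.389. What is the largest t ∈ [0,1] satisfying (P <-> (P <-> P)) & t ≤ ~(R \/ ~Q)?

1.000

P <-> P = 1 − |0.488 − 0.488| = 1 − 0.000 = 1.000
P <-> (P <-> P) = 1 − |0.488 − 1.000| = 1 − 0.512 = 0.488
So the left factor is P <-> (P <-> P) = 0.488.
~Q = 1 − 0.793 = 0.207
R \/ ~Q = max(0.389, 0.207) = 0.389
~(R \/ ~Q) = 1 − 0.389 = 0.611
So the right-hand bound is ~(R \/ ~Q) = 0.611.
The residuum of the Łukasiewicz t-norm gives the supremum: min(1, 1 − 0.488 + 0.611).
1 − 0.488 + 0.611 = 1.123, so t = min(1, 1.123) = 1.000.
Check: 0.488 & 1.000 = max(0, 0.488) = 0.488 ≤ 0.611.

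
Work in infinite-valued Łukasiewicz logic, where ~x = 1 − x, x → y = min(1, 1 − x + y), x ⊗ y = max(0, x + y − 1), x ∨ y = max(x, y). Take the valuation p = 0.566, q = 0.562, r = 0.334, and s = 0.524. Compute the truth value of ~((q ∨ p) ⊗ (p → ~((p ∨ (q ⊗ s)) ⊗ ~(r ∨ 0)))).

0.434

q ∨ p = max(0.562, 0.566) = 0.566
q ⊗ s = max(0, 0.562 + 0.524 − 1) = max(0, 0.086) = 0.086
p ∨ (q ⊗ s) = max(0.566, 0.086) = 0.566
r ∨ 0 = max(0.334, 0.000) = 0.334
~(r ∨ 0) = 1 − 0.334 = 0.666
(p ∨ (q ⊗ s)) ⊗ ~(r ∨ 0) = max(0, 0.566 + 0.666 − 1) = max(0, 0.232) = 0.232
~((p ∨ (q ⊗ s)) ⊗ ~(r ∨ 0)) = 1 − 0.232 = 0.768
p → ~((p ∨ (q ⊗ s)) ⊗ ~(r ∨ 0)) = min(1, 1 − 0.566 + 0.768) = min(1, 1.202) = 1.000
(q ∨ p) ⊗ (p → ~((p ∨ (q ⊗ s)) ⊗ ~(r ∨ 0))) = max(0, 0.566 + 1.000 − 1) = max(0, 0.566) = 0.566
~((q ∨ p) ⊗ (p → ~((p ∨ (q ⊗ s)) ⊗ ~(r ∨ 0)))) = 1 − 0.566 = 0.434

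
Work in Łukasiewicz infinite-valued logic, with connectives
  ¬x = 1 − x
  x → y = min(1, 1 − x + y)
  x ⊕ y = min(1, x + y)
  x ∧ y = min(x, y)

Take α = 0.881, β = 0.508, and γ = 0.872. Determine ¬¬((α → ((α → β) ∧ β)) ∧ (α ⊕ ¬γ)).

α → β = min(1, 1 − 0.881 + 0.508) = min(1, 0.627) = 0.627
(α → β) ∧ β = min(0.627, 0.508) = 0.508
α → ((α → β) ∧ β) = min(1, 1 − 0.881 + 0.508) = min(1, 0.627) = 0.627
¬γ = 1 − 0.872 = 0.128
α ⊕ ¬γ = min(1, 0.881 + 0.128) = min(1, 1.009) = 1.000
(α → ((α → β) ∧ β)) ∧ (α ⊕ ¬γ) = min(0.627, 1.000) = 0.627
¬((α → ((α → β) ∧ β)) ∧ (α ⊕ ¬γ)) = 1 − 0.627 = 0.373
¬¬((α → ((α → β) ∧ β)) ∧ (α ⊕ ¬γ)) = 1 − 0.373 = 0.627

0.627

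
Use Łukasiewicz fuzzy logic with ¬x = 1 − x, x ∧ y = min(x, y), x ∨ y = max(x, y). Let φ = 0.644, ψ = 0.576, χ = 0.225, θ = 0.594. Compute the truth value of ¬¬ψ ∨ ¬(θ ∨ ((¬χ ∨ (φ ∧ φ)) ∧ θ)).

0.576

¬ψ = 1 − 0.576 = 0.424
¬¬ψ = 1 − 0.424 = 0.576
¬χ = 1 − 0.225 = 0.775
φ ∧ φ = min(0.644, 0.644) = 0.644
¬χ ∨ (φ ∧ φ) = max(0.775, 0.644) = 0.775
(¬χ ∨ (φ ∧ φ)) ∧ θ = min(0.775, 0.594) = 0.594
θ ∨ ((¬χ ∨ (φ ∧ φ)) ∧ θ) = max(0.594, 0.594) = 0.594
¬(θ ∨ ((¬χ ∨ (φ ∧ φ)) ∧ θ)) = 1 − 0.594 = 0.406
¬¬ψ ∨ ¬(θ ∨ ((¬χ ∨ (φ ∧ φ)) ∧ θ)) = max(0.576, 0.406) = 0.576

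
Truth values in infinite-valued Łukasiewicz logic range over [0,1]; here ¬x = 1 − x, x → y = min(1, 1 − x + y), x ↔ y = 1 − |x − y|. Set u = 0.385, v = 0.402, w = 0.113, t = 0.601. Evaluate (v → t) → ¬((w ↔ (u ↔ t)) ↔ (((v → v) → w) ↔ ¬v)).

v → t = min(1, 1 − 0.402 + 0.601) = min(1, 1.199) = 1.000
u ↔ t = 1 − |0.385 − 0.601| = 1 − 0.216 = 0.784
w ↔ (u ↔ t) = 1 − |0.113 − 0.784| = 1 − 0.671 = 0.329
v → v = min(1, 1 − 0.402 + 0.402) = min(1, 1.000) = 1.000
(v → v) → w = min(1, 1 − 1.000 + 0.113) = min(1, 0.113) = 0.113
¬v = 1 − 0.402 = 0.598
((v → v) → w) ↔ ¬v = 1 − |0.113 − 0.598| = 1 − 0.485 = 0.515
(w ↔ (u ↔ t)) ↔ (((v → v) → w) ↔ ¬v) = 1 − |0.329 − 0.515| = 1 − 0.186 = 0.814
¬((w ↔ (u ↔ t)) ↔ (((v → v) → w) ↔ ¬v)) = 1 − 0.814 = 0.186
(v → t) → ¬((w ↔ (u ↔ t)) ↔ (((v → v) → w) ↔ ¬v)) = min(1, 1 − 1.000 + 0.186) = min(1, 0.186) = 0.186

0.186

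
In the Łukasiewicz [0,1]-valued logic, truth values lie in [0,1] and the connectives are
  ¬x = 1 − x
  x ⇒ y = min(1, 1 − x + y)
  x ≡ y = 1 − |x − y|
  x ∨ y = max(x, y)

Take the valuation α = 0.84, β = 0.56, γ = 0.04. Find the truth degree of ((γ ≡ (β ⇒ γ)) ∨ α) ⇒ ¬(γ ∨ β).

0.60

β ⇒ γ = min(1, 1 − 0.56 + 0.04) = min(1, 0.48) = 0.48
γ ≡ (β ⇒ γ) = 1 − |0.04 − 0.48| = 1 − 0.44 = 0.56
(γ ≡ (β ⇒ γ)) ∨ α = max(0.56, 0.84) = 0.84
γ ∨ β = max(0.04, 0.56) = 0.56
¬(γ ∨ β) = 1 − 0.56 = 0.44
((γ ≡ (β ⇒ γ)) ∨ α) ⇒ ¬(γ ∨ β) = min(1, 1 − 0.84 + 0.44) = min(1, 0.60) = 0.60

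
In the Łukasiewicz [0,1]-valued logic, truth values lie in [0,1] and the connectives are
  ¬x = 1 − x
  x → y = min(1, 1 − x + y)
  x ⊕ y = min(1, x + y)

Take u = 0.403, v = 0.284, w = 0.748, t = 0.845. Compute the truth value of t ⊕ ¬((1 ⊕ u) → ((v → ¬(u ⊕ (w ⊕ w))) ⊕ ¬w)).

0.877

1 ⊕ u = min(1, 1.000 + 0.403) = min(1, 1.403) = 1.000
w ⊕ w = min(1, 0.748 + 0.748) = min(1, 1.496) = 1.000
u ⊕ (w ⊕ w) = min(1, 0.403 + 1.000) = min(1, 1.403) = 1.000
¬(u ⊕ (w ⊕ w)) = 1 − 1.000 = 0.000
v → ¬(u ⊕ (w ⊕ w)) = min(1, 1 − 0.284 + 0.000) = min(1, 0.716) = 0.716
¬w = 1 − 0.748 = 0.252
(v → ¬(u ⊕ (w ⊕ w))) ⊕ ¬w = min(1, 0.716 + 0.252) = min(1, 0.968) = 0.968
(1 ⊕ u) → ((v → ¬(u ⊕ (w ⊕ w))) ⊕ ¬w) = min(1, 1 − 1.000 + 0.968) = min(1, 0.968) = 0.968
¬((1 ⊕ u) → ((v → ¬(u ⊕ (w ⊕ w))) ⊕ ¬w)) = 1 − 0.968 = 0.032
t ⊕ ¬((1 ⊕ u) → ((v → ¬(u ⊕ (w ⊕ w))) ⊕ ¬w)) = min(1, 0.845 + 0.032) = min(1, 0.877) = 0.877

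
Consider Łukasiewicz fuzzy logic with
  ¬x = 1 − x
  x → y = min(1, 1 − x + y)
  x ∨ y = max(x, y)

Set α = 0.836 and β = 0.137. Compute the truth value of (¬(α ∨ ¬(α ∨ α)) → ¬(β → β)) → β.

α ∨ α = max(0.836, 0.836) = 0.836
¬(α ∨ α) = 1 − 0.836 = 0.164
α ∨ ¬(α ∨ α) = max(0.836, 0.164) = 0.836
¬(α ∨ ¬(α ∨ α)) = 1 − 0.836 = 0.164
β → β = min(1, 1 − 0.137 + 0.137) = min(1, 1.000) = 1.000
¬(β → β) = 1 − 1.000 = 0.000
¬(α ∨ ¬(α ∨ α)) → ¬(β → β) = min(1, 1 − 0.164 + 0.000) = min(1, 0.836) = 0.836
(¬(α ∨ ¬(α ∨ α)) → ¬(β → β)) → β = min(1, 1 − 0.836 + 0.137) = min(1, 0.301) = 0.301

0.301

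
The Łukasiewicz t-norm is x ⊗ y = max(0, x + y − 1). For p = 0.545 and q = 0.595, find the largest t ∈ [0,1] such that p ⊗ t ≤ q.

1.000

The residuum of the Łukasiewicz t-norm gives the supremum: min(1, 1 − 0.545 + 0.595).
1 − 0.545 + 0.595 = 1.050, so t = min(1, 1.050) = 1.000.
Check: 0.545 ⊗ 1.000 = max(0, 0.545) = 0.545 ≤ 0.595.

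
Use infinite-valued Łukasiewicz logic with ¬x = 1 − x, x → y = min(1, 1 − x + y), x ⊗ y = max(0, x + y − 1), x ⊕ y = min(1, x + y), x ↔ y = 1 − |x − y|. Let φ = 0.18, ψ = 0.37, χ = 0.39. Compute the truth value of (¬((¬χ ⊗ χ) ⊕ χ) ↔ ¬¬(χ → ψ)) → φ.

¬χ = 1 − 0.39 = 0.61
¬χ ⊗ χ = max(0, 0.61 + 0.39 − 1) = max(0, 0.00) = 0.00
(¬χ ⊗ χ) ⊕ χ = min(1, 0.00 + 0.39) = min(1, 0.39) = 0.39
¬((¬χ ⊗ χ) ⊕ χ) = 1 − 0.39 = 0.61
χ → ψ = min(1, 1 − 0.39 + 0.37) = min(1, 0.98) = 0.98
¬(χ → ψ) = 1 − 0.98 = 0.02
¬¬(χ → ψ) = 1 − 0.02 = 0.98
¬((¬χ ⊗ χ) ⊕ χ) ↔ ¬¬(χ → ψ) = 1 − |0.61 − 0.98| = 1 − 0.37 = 0.63
(¬((¬χ ⊗ χ) ⊕ χ) ↔ ¬¬(χ → ψ)) → φ = min(1, 1 − 0.63 + 0.18) = min(1, 0.55) = 0.55

0.55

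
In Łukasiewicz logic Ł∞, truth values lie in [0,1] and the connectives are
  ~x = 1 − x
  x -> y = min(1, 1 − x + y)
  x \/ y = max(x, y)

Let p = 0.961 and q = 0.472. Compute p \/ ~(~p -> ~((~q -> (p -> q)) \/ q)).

0.961

~p = 1 − 0.961 = 0.039
~q = 1 − 0.472 = 0.528
p -> q = min(1, 1 − 0.961 + 0.472) = min(1, 0.511) = 0.511
~q -> (p -> q) = min(1, 1 − 0.528 + 0.511) = min(1, 0.983) = 0.983
(~q -> (p -> q)) \/ q = max(0.983, 0.472) = 0.983
~((~q -> (p -> q)) \/ q) = 1 − 0.983 = 0.017
~p -> ~((~q -> (p -> q)) \/ q) = min(1, 1 − 0.039 + 0.017) = min(1, 0.978) = 0.978
~(~p -> ~((~q -> (p -> q)) \/ q)) = 1 − 0.978 = 0.022
p \/ ~(~p -> ~((~q -> (p -> q)) \/ q)) = max(0.961, 0.022) = 0.961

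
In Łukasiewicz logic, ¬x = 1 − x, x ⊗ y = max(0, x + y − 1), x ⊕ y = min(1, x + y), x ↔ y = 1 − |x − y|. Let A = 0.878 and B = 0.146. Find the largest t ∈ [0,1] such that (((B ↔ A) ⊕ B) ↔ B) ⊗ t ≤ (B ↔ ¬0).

0.414

B ↔ A = 1 − |0.146 − 0.878| = 1 − 0.732 = 0.268
(B ↔ A) ⊕ B = min(1, 0.268 + 0.146) = min(1, 0.414) = 0.414
((B ↔ A) ⊕ B) ↔ B = 1 − |0.414 − 0.146| = 1 − 0.268 = 0.732
So the left factor is ((B ↔ A) ⊕ B) ↔ B = 0.732.
¬0 = 1 − 0.000 = 1.000
B ↔ ¬0 = 1 − |0.146 − 1.000| = 1 − 0.854 = 0.146
So the right-hand bound is B ↔ ¬0 = 0.146.
The residuum of the Łukasiewicz t-norm gives the supremum: min(1, 1 − 0.732 + 0.146).
1 − 0.732 + 0.146 = 0.414, so t = min(1, 0.414) = 0.414.
Check: 0.732 ⊗ 0.414 = max(0, 0.146) = 0.146 ≤ 0.146.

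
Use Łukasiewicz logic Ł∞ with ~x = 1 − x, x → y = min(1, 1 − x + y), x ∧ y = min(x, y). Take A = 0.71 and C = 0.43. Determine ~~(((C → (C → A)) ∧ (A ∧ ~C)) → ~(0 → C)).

0.43

C → A = min(1, 1 − 0.43 + 0.71) = min(1, 1.28) = 1.00
C → (C → A) = min(1, 1 − 0.43 + 1.00) = min(1, 1.57) = 1.00
~C = 1 − 0.43 = 0.57
A ∧ ~C = min(0.71, 0.57) = 0.57
(C → (C → A)) ∧ (A ∧ ~C) = min(1.00, 0.57) = 0.57
0 → C = min(1, 1 − 0.00 + 0.43) = min(1, 1.43) = 1.00
~(0 → C) = 1 − 1.00 = 0.00
((C → (C → A)) ∧ (A ∧ ~C)) → ~(0 → C) = min(1, 1 − 0.57 + 0.00) = min(1, 0.43) = 0.43
~(((C → (C → A)) ∧ (A ∧ ~C)) → ~(0 → C)) = 1 − 0.43 = 0.57
~~(((C → (C → A)) ∧ (A ∧ ~C)) → ~(0 → C)) = 1 − 0.57 = 0.43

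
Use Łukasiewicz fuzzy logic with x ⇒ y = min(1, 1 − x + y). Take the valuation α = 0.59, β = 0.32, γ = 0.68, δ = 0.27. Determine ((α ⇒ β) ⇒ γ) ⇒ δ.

0.32

α ⇒ β = min(1, 1 − 0.59 + 0.32) = min(1, 0.73) = 0.73
(α ⇒ β) ⇒ γ = min(1, 1 − 0.73 + 0.68) = min(1, 0.95) = 0.95
((α ⇒ β) ⇒ γ) ⇒ δ = min(1, 1 − 0.95 + 0.27) = min(1, 0.32) = 0.32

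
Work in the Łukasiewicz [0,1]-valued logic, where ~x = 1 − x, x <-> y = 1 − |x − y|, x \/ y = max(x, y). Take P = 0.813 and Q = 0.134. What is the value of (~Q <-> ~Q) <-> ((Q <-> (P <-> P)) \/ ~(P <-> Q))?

0.679

~Q = 1 − 0.134 = 0.866
~Q <-> ~Q = 1 − |0.866 − 0.866| = 1 − 0.000 = 1.000
P <-> P = 1 − |0.813 − 0.813| = 1 − 0.000 = 1.000
Q <-> (P <-> P) = 1 − |0.134 − 1.000| = 1 − 0.866 = 0.134
P <-> Q = 1 − |0.813 − 0.134| = 1 − 0.679 = 0.321
~(P <-> Q) = 1 − 0.321 = 0.679
(Q <-> (P <-> P)) \/ ~(P <-> Q) = max(0.134, 0.679) = 0.679
(~Q <-> ~Q) <-> ((Q <-> (P <-> P)) \/ ~(P <-> Q)) = 1 − |1.000 − 0.679| = 1 − 0.321 = 0.679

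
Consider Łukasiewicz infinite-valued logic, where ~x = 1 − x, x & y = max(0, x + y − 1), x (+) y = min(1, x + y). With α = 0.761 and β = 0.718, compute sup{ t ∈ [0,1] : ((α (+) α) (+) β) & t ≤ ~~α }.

α (+) α = min(1, 0.761 + 0.761) = min(1, 1.522) = 1.000
(α (+) α) (+) β = min(1, 1.000 + 0.718) = min(1, 1.718) = 1.000
So the left factor is (α (+) α) (+) β = 1.000.
~α = 1 − 0.761 = 0.239
~~α = 1 − 0.239 = 0.761
So the right-hand bound is ~~α = 0.761.
The residuum of the Łukasiewicz t-norm gives the supremum: min(1, 1 − 1.000 + 0.761).
1 − 1.000 + 0.761 = 0.761, so t = min(1, 0.761) = 0.761.
Check: 1.000 & 0.761 = max(0, 0.761) = 0.761 ≤ 0.761.

0.761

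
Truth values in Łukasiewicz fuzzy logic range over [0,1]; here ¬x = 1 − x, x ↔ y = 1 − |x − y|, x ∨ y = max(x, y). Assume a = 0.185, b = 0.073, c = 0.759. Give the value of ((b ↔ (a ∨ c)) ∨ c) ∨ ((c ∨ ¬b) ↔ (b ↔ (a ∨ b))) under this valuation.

0.961

a ∨ c = max(0.185, 0.759) = 0.759
b ↔ (a ∨ c) = 1 − |0.073 − 0.759| = 1 − 0.686 = 0.314
(b ↔ (a ∨ c)) ∨ c = max(0.314, 0.759) = 0.759
¬b = 1 − 0.073 = 0.927
c ∨ ¬b = max(0.759, 0.927) = 0.927
a ∨ b = max(0.185, 0.073) = 0.185
b ↔ (a ∨ b) = 1 − |0.073 − 0.185| = 1 − 0.112 = 0.888
(c ∨ ¬b) ↔ (b ↔ (a ∨ b)) = 1 − |0.927 − 0.888| = 1 − 0.039 = 0.961
((b ↔ (a ∨ c)) ∨ c) ∨ ((c ∨ ¬b) ↔ (b ↔ (a ∨ b))) = max(0.759, 0.961) = 0.961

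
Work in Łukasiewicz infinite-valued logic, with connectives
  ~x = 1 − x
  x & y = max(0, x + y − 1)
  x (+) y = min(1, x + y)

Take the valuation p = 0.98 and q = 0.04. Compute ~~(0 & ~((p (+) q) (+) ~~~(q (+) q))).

p (+) q = min(1, 0.98 + 0.04) = min(1, 1.02) = 1.00
q (+) q = min(1, 0.04 + 0.04) = min(1, 0.08) = 0.08
~(q (+) q) = 1 − 0.08 = 0.92
~~(q (+) q) = 1 − 0.92 = 0.08
~~~(q (+) q) = 1 − 0.08 = 0.92
(p (+) q) (+) ~~~(q (+) q) = min(1, 1.00 + 0.92) = min(1, 1.92) = 1.00
~((p (+) q) (+) ~~~(q (+) q)) = 1 − 1.00 = 0.00
0 & ~((p (+) q) (+) ~~~(q (+) q)) = max(0, 0.00 + 0.00 − 1) = max(0, -1.00) = 0.00
~(0 & ~((p (+) q) (+) ~~~(q (+) q))) = 1 − 0.00 = 1.00
~~(0 & ~((p (+) q) (+) ~~~(q (+) q))) = 1 − 1.00 = 0.00

0.00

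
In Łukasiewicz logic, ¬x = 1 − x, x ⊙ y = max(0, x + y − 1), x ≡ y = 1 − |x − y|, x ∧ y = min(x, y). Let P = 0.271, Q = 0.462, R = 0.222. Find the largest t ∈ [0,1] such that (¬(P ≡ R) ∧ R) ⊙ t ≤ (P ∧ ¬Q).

P ≡ R = 1 − |0.271 − 0.222| = 1 − 0.049 = 0.951
¬(P ≡ R) = 1 − 0.951 = 0.049
¬(P ≡ R) ∧ R = min(0.049, 0.222) = 0.049
So the left factor is ¬(P ≡ R) ∧ R = 0.049.
¬Q = 1 − 0.462 = 0.538
P ∧ ¬Q = min(0.271, 0.538) = 0.271
So the right-hand bound is P ∧ ¬Q = 0.271.
The residuum of the Łukasiewicz t-norm gives the supremum: min(1, 1 − 0.049 + 0.271).
1 − 0.049 + 0.271 = 1.222, so t = min(1, 1.222) = 1.000.
Check: 0.049 ⊙ 1.000 = max(0, 0.049) = 0.049 ≤ 0.271.

1.000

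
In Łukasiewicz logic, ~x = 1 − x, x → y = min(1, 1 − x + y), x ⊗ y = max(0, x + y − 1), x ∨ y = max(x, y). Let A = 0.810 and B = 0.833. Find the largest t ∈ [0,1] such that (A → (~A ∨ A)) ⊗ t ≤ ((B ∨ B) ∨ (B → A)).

0.977

~A = 1 − 0.810 = 0.190
~A ∨ A = max(0.190, 0.810) = 0.810
A → (~A ∨ A) = min(1, 1 − 0.810 + 0.810) = min(1, 1.000) = 1.000
So the left factor is A → (~A ∨ A) = 1.000.
B ∨ B = max(0.833, 0.833) = 0.833
B → A = min(1, 1 − 0.833 + 0.810) = min(1, 0.977) = 0.977
(B ∨ B) ∨ (B → A) = max(0.833, 0.977) = 0.977
So the right-hand bound is (B ∨ B) ∨ (B → A) = 0.977.
The residuum of the Łukasiewicz t-norm gives the supremum: min(1, 1 − 1.000 + 0.977).
1 − 1.000 + 0.977 = 0.977, so t = min(1, 0.977) = 0.977.
Check: 1.000 ⊗ 0.977 = max(0, 0.977) = 0.977 ≤ 0.977.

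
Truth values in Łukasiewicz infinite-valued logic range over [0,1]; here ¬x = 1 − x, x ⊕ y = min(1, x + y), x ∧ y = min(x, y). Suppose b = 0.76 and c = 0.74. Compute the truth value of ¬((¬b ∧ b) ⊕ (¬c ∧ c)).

¬b = 1 − 0.76 = 0.24
¬b ∧ b = min(0.24, 0.76) = 0.24
¬c = 1 − 0.74 = 0.26
¬c ∧ c = min(0.26, 0.74) = 0.26
(¬b ∧ b) ⊕ (¬c ∧ c) = min(1, 0.24 + 0.26) = min(1, 0.50) = 0.50
¬((¬b ∧ b) ⊕ (¬c ∧ c)) = 1 − 0.50 = 0.50

0.50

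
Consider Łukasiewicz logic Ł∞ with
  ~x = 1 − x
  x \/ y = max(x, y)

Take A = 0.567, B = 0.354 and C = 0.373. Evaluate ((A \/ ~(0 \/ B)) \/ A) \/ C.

0 \/ B = max(0.000, 0.354) = 0.354
~(0 \/ B) = 1 − 0.354 = 0.646
A \/ ~(0 \/ B) = max(0.567, 0.646) = 0.646
(A \/ ~(0 \/ B)) \/ A = max(0.646, 0.567) = 0.646
((A \/ ~(0 \/ B)) \/ A) \/ C = max(0.646, 0.373) = 0.646

0.646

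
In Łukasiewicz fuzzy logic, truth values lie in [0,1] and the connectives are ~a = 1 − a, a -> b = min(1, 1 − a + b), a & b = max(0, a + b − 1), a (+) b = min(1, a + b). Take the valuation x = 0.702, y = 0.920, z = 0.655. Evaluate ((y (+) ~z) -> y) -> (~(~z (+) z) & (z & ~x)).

~z = 1 − 0.655 = 0.345
y (+) ~z = min(1, 0.920 + 0.345) = min(1, 1.265) = 1.000
(y (+) ~z) -> y = min(1, 1 − 1.000 + 0.920) = min(1, 0.920) = 0.920
~z (+) z = min(1, 0.345 + 0.655) = min(1, 1.000) = 1.000
~(~z (+) z) = 1 − 1.000 = 0.000
~x = 1 − 0.702 = 0.298
z & ~x = max(0, 0.655 + 0.298 − 1) = max(0, -0.047) = 0.000
~(~z (+) z) & (z & ~x) = max(0, 0.000 + 0.000 − 1) = max(0, -1.000) = 0.000
((y (+) ~z) -> y) -> (~(~z (+) z) & (z & ~x)) = min(1, 1 − 0.920 + 0.000) = min(1, 0.080) = 0.080

0.080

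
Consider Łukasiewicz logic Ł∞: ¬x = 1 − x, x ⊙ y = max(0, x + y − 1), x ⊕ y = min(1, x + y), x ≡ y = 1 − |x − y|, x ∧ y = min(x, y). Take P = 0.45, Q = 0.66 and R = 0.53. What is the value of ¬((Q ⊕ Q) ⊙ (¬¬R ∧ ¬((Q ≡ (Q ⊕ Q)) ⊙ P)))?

Q ⊕ Q = min(1, 0.66 + 0.66) = min(1, 1.32) = 1.00
¬R = 1 − 0.53 = 0.47
¬¬R = 1 − 0.47 = 0.53
Q ≡ (Q ⊕ Q) = 1 − |0.66 − 1.00| = 1 − 0.34 = 0.66
(Q ≡ (Q ⊕ Q)) ⊙ P = max(0, 0.66 + 0.45 − 1) = max(0, 0.11) = 0.11
¬((Q ≡ (Q ⊕ Q)) ⊙ P) = 1 − 0.11 = 0.89
¬¬R ∧ ¬((Q ≡ (Q ⊕ Q)) ⊙ P) = min(0.53, 0.89) = 0.53
(Q ⊕ Q) ⊙ (¬¬R ∧ ¬((Q ≡ (Q ⊕ Q)) ⊙ P)) = max(0, 1.00 + 0.53 − 1) = max(0, 0.53) = 0.53
¬((Q ⊕ Q) ⊙ (¬¬R ∧ ¬((Q ≡ (Q ⊕ Q)) ⊙ P))) = 1 − 0.53 = 0.47

0.47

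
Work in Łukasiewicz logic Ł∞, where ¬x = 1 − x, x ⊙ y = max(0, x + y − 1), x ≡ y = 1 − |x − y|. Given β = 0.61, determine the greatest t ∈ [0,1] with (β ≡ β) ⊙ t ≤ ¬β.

β ≡ β = 1 − |0.61 − 0.61| = 1 − 0.00 = 1.00
So the left factor is β ≡ β = 1.00.
¬β = 1 − 0.61 = 0.39
So the right-hand bound is ¬β = 0.39.
The residuum of the Łukasiewicz t-norm gives the supremum: min(1, 1 − 1.00 + 0.39).
1 − 1.00 + 0.39 = 0.39, so t = min(1, 0.39) = 0.39.
Check: 1.00 ⊙ 0.39 = max(0, 0.39) = 0.39 ≤ 0.39.

0.39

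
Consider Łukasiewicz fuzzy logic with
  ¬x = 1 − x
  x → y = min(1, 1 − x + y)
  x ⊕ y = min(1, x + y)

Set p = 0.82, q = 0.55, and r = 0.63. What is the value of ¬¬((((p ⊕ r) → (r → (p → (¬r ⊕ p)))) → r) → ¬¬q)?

0.92

p ⊕ r = min(1, 0.82 + 0.63) = min(1, 1.45) = 1.00
¬r = 1 − 0.63 = 0.37
¬r ⊕ p = min(1, 0.37 + 0.82) = min(1, 1.19) = 1.00
p → (¬r ⊕ p) = min(1, 1 − 0.82 + 1.00) = min(1, 1.18) = 1.00
r → (p → (¬r ⊕ p)) = min(1, 1 − 0.63 + 1.00) = min(1, 1.37) = 1.00
(p ⊕ r) → (r → (p → (¬r ⊕ p))) = min(1, 1 − 1.00 + 1.00) = min(1, 1.00) = 1.00
((p ⊕ r) → (r → (p → (¬r ⊕ p)))) → r = min(1, 1 − 1.00 + 0.63) = min(1, 0.63) = 0.63
¬q = 1 − 0.55 = 0.45
¬¬q = 1 − 0.45 = 0.55
(((p ⊕ r) → (r → (p → (¬r ⊕ p)))) → r) → ¬¬q = min(1, 1 − 0.63 + 0.55) = min(1, 0.92) = 0.92
¬((((p ⊕ r) → (r → (p → (¬r ⊕ p)))) → r) → ¬¬q) = 1 − 0.92 = 0.08
¬¬((((p ⊕ r) → (r → (p → (¬r ⊕ p)))) → r) → ¬¬q) = 1 − 0.08 = 0.92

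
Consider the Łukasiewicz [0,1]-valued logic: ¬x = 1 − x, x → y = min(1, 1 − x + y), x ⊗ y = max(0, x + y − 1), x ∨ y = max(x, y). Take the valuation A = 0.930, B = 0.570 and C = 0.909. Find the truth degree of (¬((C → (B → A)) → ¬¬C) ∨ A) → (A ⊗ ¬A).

0.070

B → A = min(1, 1 − 0.570 + 0.930) = min(1, 1.360) = 1.000
C → (B → A) = min(1, 1 − 0.909 + 1.000) = min(1, 1.091) = 1.000
¬C = 1 − 0.909 = 0.091
¬¬C = 1 − 0.091 = 0.909
(C → (B → A)) → ¬¬C = min(1, 1 − 1.000 + 0.909) = min(1, 0.909) = 0.909
¬((C → (B → A)) → ¬¬C) = 1 − 0.909 = 0.091
¬((C → (B → A)) → ¬¬C) ∨ A = max(0.091, 0.930) = 0.930
¬A = 1 − 0.930 = 0.070
A ⊗ ¬A = max(0, 0.930 + 0.070 − 1) = max(0, 0.000) = 0.000
(¬((C → (B → A)) → ¬¬C) ∨ A) → (A ⊗ ¬A) = min(1, 1 − 0.930 + 0.000) = min(1, 0.070) = 0.070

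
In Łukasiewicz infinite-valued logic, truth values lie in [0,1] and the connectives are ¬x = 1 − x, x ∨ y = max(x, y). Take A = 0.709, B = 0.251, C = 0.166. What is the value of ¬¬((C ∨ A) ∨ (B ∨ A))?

C ∨ A = max(0.166, 0.709) = 0.709
B ∨ A = max(0.251, 0.709) = 0.709
(C ∨ A) ∨ (B ∨ A) = max(0.709, 0.709) = 0.709
¬((C ∨ A) ∨ (B ∨ A)) = 1 − 0.709 = 0.291
¬¬((C ∨ A) ∨ (B ∨ A)) = 1 − 0.291 = 0.709

0.709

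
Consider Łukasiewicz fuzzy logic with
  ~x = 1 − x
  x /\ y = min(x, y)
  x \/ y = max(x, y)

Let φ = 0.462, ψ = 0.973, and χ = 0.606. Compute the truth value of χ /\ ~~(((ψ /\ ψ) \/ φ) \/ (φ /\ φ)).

ψ /\ ψ = min(0.973, 0.973) = 0.973
(ψ /\ ψ) \/ φ = max(0.973, 0.462) = 0.973
φ /\ φ = min(0.462, 0.462) = 0.462
((ψ /\ ψ) \/ φ) \/ (φ /\ φ) = max(0.973, 0.462) = 0.973
~(((ψ /\ ψ) \/ φ) \/ (φ /\ φ)) = 1 − 0.973 = 0.027
~~(((ψ /\ ψ) \/ φ) \/ (φ /\ φ)) = 1 − 0.027 = 0.973
χ /\ ~~(((ψ /\ ψ) \/ φ) \/ (φ /\ φ)) = min(0.606, 0.973) = 0.606

0.606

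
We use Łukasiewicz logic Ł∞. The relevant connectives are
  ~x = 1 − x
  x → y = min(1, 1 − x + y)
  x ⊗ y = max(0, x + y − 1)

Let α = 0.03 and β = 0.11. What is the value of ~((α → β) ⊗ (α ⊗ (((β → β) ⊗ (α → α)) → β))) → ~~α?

α → β = min(1, 1 − 0.03 + 0.11) = min(1, 1.08) = 1.00
β → β = min(1, 1 − 0.11 + 0.11) = min(1, 1.00) = 1.00
α → α = min(1, 1 − 0.03 + 0.03) = min(1, 1.00) = 1.00
(β → β) ⊗ (α → α) = max(0, 1.00 + 1.00 − 1) = max(0, 1.00) = 1.00
((β → β) ⊗ (α → α)) → β = min(1, 1 − 1.00 + 0.11) = min(1, 0.11) = 0.11
α ⊗ (((β → β) ⊗ (α → α)) → β) = max(0, 0.03 + 0.11 − 1) = max(0, -0.86) = 0.00
(α → β) ⊗ (α ⊗ (((β → β) ⊗ (α → α)) → β)) = max(0, 1.00 + 0.00 − 1) = max(0, 0.00) = 0.00
~((α → β) ⊗ (α ⊗ (((β → β) ⊗ (α → α)) → β))) = 1 − 0.00 = 1.00
~α = 1 − 0.03 = 0.97
~~α = 1 − 0.97 = 0.03
~((α → β) ⊗ (α ⊗ (((β → β) ⊗ (α → α)) → β))) → ~~α = min(1, 1 − 1.00 + 0.03) = min(1, 0.03) = 0.03

0.03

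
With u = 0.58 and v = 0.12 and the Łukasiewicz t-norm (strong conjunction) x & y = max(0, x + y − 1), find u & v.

0.00

u & v = max(0, 0.58 + 0.12 − 1) = max(0, -0.30) = 0.00
For comparison, the Gödel (minimum) t-norm min(x, y) would give 0.12.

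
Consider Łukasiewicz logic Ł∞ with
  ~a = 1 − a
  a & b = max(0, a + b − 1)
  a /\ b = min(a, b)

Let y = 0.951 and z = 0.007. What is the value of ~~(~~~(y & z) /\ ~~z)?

0.007

y & z = max(0, 0.951 + 0.007 − 1) = max(0, -0.042) = 0.000
~(y & z) = 1 − 0.000 = 1.000
~~(y & z) = 1 − 1.000 = 0.000
~~~(y & z) = 1 − 0.000 = 1.000
~z = 1 − 0.007 = 0.993
~~z = 1 − 0.993 = 0.007
~~~(y & z) /\ ~~z = min(1.000, 0.007) = 0.007
~(~~~(y & z) /\ ~~z) = 1 − 0.007 = 0.993
~~(~~~(y & z) /\ ~~z) = 1 − 0.993 = 0.007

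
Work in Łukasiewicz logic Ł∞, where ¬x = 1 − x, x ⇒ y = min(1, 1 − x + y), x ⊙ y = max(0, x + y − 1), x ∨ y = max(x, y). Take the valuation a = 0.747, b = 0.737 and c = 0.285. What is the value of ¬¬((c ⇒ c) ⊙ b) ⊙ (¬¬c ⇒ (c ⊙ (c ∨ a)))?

c ⇒ c = min(1, 1 − 0.285 + 0.285) = min(1, 1.000) = 1.000
(c ⇒ c) ⊙ b = max(0, 1.000 + 0.737 − 1) = max(0, 0.737) = 0.737
¬((c ⇒ c) ⊙ b) = 1 − 0.737 = 0.263
¬¬((c ⇒ c) ⊙ b) = 1 − 0.263 = 0.737
¬c = 1 − 0.285 = 0.715
¬¬c = 1 − 0.715 = 0.285
c ∨ a = max(0.285, 0.747) = 0.747
c ⊙ (c ∨ a) = max(0, 0.285 + 0.747 − 1) = max(0, 0.032) = 0.032
¬¬c ⇒ (c ⊙ (c ∨ a)) = min(1, 1 − 0.285 + 0.032) = min(1, 0.747) = 0.747
¬¬((c ⇒ c) ⊙ b) ⊙ (¬¬c ⇒ (c ⊙ (c ∨ a))) = max(0, 0.737 + 0.747 − 1) = max(0, 0.484) = 0.484

0.484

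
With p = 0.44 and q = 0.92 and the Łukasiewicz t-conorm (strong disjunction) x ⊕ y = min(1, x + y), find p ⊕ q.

p ⊕ q = min(1, 0.44 + 0.92) = min(1, 1.36) = 1.00
For comparison, the Gödel t-conorm max(x, y) would give 0.92.

1.00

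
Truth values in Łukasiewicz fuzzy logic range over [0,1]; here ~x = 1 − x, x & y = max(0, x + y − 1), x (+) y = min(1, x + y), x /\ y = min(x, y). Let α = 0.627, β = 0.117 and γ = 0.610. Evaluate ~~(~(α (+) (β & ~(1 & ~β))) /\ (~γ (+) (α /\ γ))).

0.373

~β = 1 − 0.117 = 0.883
1 & ~β = max(0, 1.000 + 0.883 − 1) = max(0, 0.883) = 0.883
~(1 & ~β) = 1 − 0.883 = 0.117
β & ~(1 & ~β) = max(0, 0.117 + 0.117 − 1) = max(0, -0.766) = 0.000
α (+) (β & ~(1 & ~β)) = min(1, 0.627 + 0.000) = min(1, 0.627) = 0.627
~(α (+) (β & ~(1 & ~β))) = 1 − 0.627 = 0.373
~γ = 1 − 0.610 = 0.390
α /\ γ = min(0.627, 0.610) = 0.610
~γ (+) (α /\ γ) = min(1, 0.390 + 0.610) = min(1, 1.000) = 1.000
~(α (+) (β & ~(1 & ~β))) /\ (~γ (+) (α /\ γ)) = min(0.373, 1.000) = 0.373
~(~(α (+) (β & ~(1 & ~β))) /\ (~γ (+) (α /\ γ))) = 1 − 0.373 = 0.627
~~(~(α (+) (β & ~(1 & ~β))) /\ (~γ (+) (α /\ γ))) = 1 − 0.627 = 0.373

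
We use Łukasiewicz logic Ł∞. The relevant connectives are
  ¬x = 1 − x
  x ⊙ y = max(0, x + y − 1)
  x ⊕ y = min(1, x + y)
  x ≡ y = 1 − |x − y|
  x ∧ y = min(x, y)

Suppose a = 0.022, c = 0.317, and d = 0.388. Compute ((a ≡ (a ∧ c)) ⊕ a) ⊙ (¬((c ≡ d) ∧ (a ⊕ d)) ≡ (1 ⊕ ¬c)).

a ∧ c = min(0.022, 0.317) = 0.022
a ≡ (a ∧ c) = 1 − |0.022 − 0.022| = 1 − 0.000 = 1.000
(a ≡ (a ∧ c)) ⊕ a = min(1, 1.000 + 0.022) = min(1, 1.022) = 1.000
c ≡ d = 1 − |0.317 − 0.388| = 1 − 0.071 = 0.929
a ⊕ d = min(1, 0.022 + 0.388) = min(1, 0.410) = 0.410
(c ≡ d) ∧ (a ⊕ d) = min(0.929, 0.410) = 0.410
¬((c ≡ d) ∧ (a ⊕ d)) = 1 − 0.410 = 0.590
¬c = 1 − 0.317 = 0.683
1 ⊕ ¬c = min(1, 1.000 + 0.683) = min(1, 1.683) = 1.000
¬((c ≡ d) ∧ (a ⊕ d)) ≡ (1 ⊕ ¬c) = 1 − |0.590 − 1.000| = 1 − 0.410 = 0.590
((a ≡ (a ∧ c)) ⊕ a) ⊙ (¬((c ≡ d) ∧ (a ⊕ d)) ≡ (1 ⊕ ¬c)) = max(0, 1.000 + 0.590 − 1) = max(0, 0.590) = 0.590

0.590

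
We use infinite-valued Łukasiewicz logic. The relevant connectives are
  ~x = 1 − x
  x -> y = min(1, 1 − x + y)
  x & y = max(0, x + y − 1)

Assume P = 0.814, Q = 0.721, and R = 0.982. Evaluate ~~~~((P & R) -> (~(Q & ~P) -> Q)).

P & R = max(0, 0.814 + 0.982 − 1) = max(0, 0.796) = 0.796
~P = 1 − 0.814 = 0.186
Q & ~P = max(0, 0.721 + 0.186 − 1) = max(0, -0.093) = 0.000
~(Q & ~P) = 1 − 0.000 = 1.000
~(Q & ~P) -> Q = min(1, 1 − 1.000 + 0.721) = min(1, 0.721) = 0.721
(P & R) -> (~(Q & ~P) -> Q) = min(1, 1 − 0.796 + 0.721) = min(1, 0.925) = 0.925
~((P & R) -> (~(Q & ~P) -> Q)) = 1 − 0.925 = 0.075
~~((P & R) -> (~(Q & ~P) -> Q)) = 1 − 0.075 = 0.925
~~~((P & R) -> (~(Q & ~P) -> Q)) = 1 − 0.925 = 0.075
~~~~((P & R) -> (~(Q & ~P) -> Q)) = 1 − 0.075 = 0.925

0.925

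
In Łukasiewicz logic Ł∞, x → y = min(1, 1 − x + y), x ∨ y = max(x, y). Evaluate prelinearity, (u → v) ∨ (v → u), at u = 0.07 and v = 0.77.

1.00

u → v = min(1, 1 − 0.07 + 0.77) = min(1, 1.70) = 1.00
v → u = min(1, 1 − 0.77 + 0.07) = min(1, 0.30) = 0.30
(u → v) ∨ (v → u) = max(1.00, 0.30) = 1.00
(As expected: a Ł∞-tautology — holds in every MV-chain.)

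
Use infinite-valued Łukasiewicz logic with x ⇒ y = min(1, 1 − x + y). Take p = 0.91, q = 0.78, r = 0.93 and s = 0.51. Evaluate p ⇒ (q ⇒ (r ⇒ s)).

r ⇒ s = min(1, 1 − 0.93 + 0.51) = min(1, 0.58) = 0.58
q ⇒ (r ⇒ s) = min(1, 1 − 0.78 + 0.58) = min(1, 0.80) = 0.80
p ⇒ (q ⇒ (r ⇒ s)) = min(1, 1 − 0.91 + 0.80) = min(1, 0.89) = 0.89

0.89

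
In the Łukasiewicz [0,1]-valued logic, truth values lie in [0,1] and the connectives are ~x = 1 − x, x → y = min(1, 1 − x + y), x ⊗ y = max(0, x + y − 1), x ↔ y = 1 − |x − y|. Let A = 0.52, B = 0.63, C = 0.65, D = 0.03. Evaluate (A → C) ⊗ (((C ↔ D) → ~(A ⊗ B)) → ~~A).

0.52

A → C = min(1, 1 − 0.52 + 0.65) = min(1, 1.13) = 1.00
C ↔ D = 1 − |0.65 − 0.03| = 1 − 0.62 = 0.38
A ⊗ B = max(0, 0.52 + 0.63 − 1) = max(0, 0.15) = 0.15
~(A ⊗ B) = 1 − 0.15 = 0.85
(C ↔ D) → ~(A ⊗ B) = min(1, 1 − 0.38 + 0.85) = min(1, 1.47) = 1.00
~A = 1 − 0.52 = 0.48
~~A = 1 − 0.48 = 0.52
((C ↔ D) → ~(A ⊗ B)) → ~~A = min(1, 1 − 1.00 + 0.52) = min(1, 0.52) = 0.52
(A → C) ⊗ (((C ↔ D) → ~(A ⊗ B)) → ~~A) = max(0, 1.00 + 0.52 − 1) = max(0, 0.52) = 0.52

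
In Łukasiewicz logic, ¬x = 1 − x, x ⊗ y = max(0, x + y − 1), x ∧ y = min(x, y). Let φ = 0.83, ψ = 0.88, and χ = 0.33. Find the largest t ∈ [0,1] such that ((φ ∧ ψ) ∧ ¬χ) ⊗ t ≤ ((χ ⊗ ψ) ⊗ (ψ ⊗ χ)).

φ ∧ ψ = min(0.83, 0.88) = 0.83
¬χ = 1 − 0.33 = 0.67
(φ ∧ ψ) ∧ ¬χ = min(0.83, 0.67) = 0.67
So the left factor is (φ ∧ ψ) ∧ ¬χ = 0.67.
χ ⊗ ψ = max(0, 0.33 + 0.88 − 1) = max(0, 0.21) = 0.21
ψ ⊗ χ = max(0, 0.88 + 0.33 − 1) = max(0, 0.21) = 0.21
(χ ⊗ ψ) ⊗ (ψ ⊗ χ) = max(0, 0.21 + 0.21 − 1) = max(0, -0.58) = 0.00
So the right-hand bound is (χ ⊗ ψ) ⊗ (ψ ⊗ χ) = 0.00.
The residuum of the Łukasiewicz t-norm gives the supremum: min(1, 1 − 0.67 + 0.00).
1 − 0.67 + 0.00 = 0.33, so t = min(1, 0.33) = 0.33.
Check: 0.67 ⊗ 0.33 = max(0, 0.00) = 0.00 ≤ 0.00.

0.33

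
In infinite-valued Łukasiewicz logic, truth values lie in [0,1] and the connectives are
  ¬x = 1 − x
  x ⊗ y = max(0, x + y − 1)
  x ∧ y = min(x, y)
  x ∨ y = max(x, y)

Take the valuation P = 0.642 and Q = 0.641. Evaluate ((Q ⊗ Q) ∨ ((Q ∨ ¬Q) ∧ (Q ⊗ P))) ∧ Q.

Q ⊗ Q = max(0, 0.641 + 0.641 − 1) = max(0, 0.282) = 0.282
¬Q = 1 − 0.641 = 0.359
Q ∨ ¬Q = max(0.641, 0.359) = 0.641
Q ⊗ P = max(0, 0.641 + 0.642 − 1) = max(0, 0.283) = 0.283
(Q ∨ ¬Q) ∧ (Q ⊗ P) = min(0.641, 0.283) = 0.283
(Q ⊗ Q) ∨ ((Q ∨ ¬Q) ∧ (Q ⊗ P)) = max(0.282, 0.283) = 0.283
((Q ⊗ Q) ∨ ((Q ∨ ¬Q) ∧ (Q ⊗ P))) ∧ Q = min(0.283, 0.641) = 0.283

0.283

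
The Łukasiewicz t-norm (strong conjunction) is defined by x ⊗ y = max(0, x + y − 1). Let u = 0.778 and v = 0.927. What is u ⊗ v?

u ⊗ v = max(0, 0.778 + 0.927 − 1) = max(0, 0.705) = 0.705
For comparison, the Gödel (minimum) t-norm min(x, y) would give 0.778.

0.705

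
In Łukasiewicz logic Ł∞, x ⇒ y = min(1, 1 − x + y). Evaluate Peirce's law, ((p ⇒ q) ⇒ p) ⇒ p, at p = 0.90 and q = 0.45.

0.90

p ⇒ q = min(1, 1 − 0.90 + 0.45) = min(1, 0.55) = 0.55
(p ⇒ q) ⇒ p = min(1, 1 − 0.55 + 0.90) = min(1, 1.35) = 1.00
((p ⇒ q) ⇒ p) ⇒ p = min(1, 1 − 1.00 + 0.90) = min(1, 0.90) = 0.90
(The value 0.90 < 1 shows this instance is not satisfied; not a Ł∞-tautology in general.)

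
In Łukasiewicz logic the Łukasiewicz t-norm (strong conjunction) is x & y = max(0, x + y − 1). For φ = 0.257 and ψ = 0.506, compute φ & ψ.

0.000

φ & ψ = max(0, 0.257 + 0.506 − 1) = max(0, -0.237) = 0.000
For comparison, the Gödel (minimum) t-norm min(x, y) would give 0.257.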